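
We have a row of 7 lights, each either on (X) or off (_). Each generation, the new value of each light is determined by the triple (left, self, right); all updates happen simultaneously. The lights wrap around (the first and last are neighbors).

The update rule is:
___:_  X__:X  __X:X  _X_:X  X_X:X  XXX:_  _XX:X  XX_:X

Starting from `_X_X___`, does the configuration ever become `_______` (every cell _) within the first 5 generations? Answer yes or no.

XXXXX__
X___XXX
XX_XX__
XXXXXXX
_______
all cells are _ at generation 5

yes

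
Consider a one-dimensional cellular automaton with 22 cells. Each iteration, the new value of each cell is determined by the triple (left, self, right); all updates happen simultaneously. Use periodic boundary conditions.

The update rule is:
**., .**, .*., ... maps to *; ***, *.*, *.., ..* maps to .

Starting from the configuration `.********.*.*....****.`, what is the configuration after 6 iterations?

iteration 1: .*......*.*.*.**.*..*.
iteration 2: .*.****.*.*.*.**.*..*.
iteration 3: .*.*..*.*.*.*.**.*..*.
iteration 4: .*.*..*.*.*.*.**.*..*.  (fixed point — unchanged through iteration 6)

.*.*..*.*.*.*.**.*..*.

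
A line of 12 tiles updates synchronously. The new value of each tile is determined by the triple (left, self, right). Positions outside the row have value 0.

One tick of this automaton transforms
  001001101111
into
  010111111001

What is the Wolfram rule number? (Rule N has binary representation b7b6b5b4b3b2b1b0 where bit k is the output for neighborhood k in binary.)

position 9: 111 → 0  (bit 7 = 0)
position 6: 110 → 1  (bit 6 = 1)
position 7: 101 → 1  (bit 5 = 1)
position 3: 100 → 1  (bit 4 = 1)
position 5: 011 → 1  (bit 3 = 1)
position 2: 010 → 0  (bit 2 = 0)
position 1: 001 → 1  (bit 1 = 1)
position 0: 000 → 0  (bit 0 = 0)
bits b7..b0 = 01111010 = 122

122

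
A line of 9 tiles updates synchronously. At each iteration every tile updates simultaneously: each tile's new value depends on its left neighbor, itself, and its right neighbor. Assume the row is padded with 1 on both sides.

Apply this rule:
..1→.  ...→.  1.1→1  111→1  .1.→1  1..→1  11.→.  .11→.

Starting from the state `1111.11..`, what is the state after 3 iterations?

1.1.1.1.1

111.1..1.
11.111.11
1.1.1.1.1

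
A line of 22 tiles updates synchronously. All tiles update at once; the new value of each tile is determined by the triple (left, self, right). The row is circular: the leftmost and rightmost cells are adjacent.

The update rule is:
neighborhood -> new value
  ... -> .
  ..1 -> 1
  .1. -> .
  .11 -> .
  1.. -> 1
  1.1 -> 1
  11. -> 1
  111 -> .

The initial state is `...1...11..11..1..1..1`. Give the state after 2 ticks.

1.1.1.1.111.111.11.11.
.1.1.1.1..11..11.11.11

.1.1.1.1..11..11.11.11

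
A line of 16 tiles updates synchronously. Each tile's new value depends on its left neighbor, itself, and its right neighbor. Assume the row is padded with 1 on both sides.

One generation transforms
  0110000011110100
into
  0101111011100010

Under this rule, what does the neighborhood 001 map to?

0

At position 7 the neighborhood is 001; the next row has 0 there.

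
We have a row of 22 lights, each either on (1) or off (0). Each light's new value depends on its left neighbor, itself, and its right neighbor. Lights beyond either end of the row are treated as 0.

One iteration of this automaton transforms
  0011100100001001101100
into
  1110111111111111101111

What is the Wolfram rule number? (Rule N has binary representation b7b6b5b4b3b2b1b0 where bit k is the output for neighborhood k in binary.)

position 3: 111 → 0  (bit 7 = 0)
position 4: 110 → 1  (bit 6 = 1)
position 17: 101 → 0  (bit 5 = 0)
position 5: 100 → 1  (bit 4 = 1)
position 2: 011 → 1  (bit 3 = 1)
position 7: 010 → 1  (bit 2 = 1)
position 1: 001 → 1  (bit 1 = 1)
position 0: 000 → 1  (bit 0 = 1)
bits b7..b0 = 01011111 = 95

95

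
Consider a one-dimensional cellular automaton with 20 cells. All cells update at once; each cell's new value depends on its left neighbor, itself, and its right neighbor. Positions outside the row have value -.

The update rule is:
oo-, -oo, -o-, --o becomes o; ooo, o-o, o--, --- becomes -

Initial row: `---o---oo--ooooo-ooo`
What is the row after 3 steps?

oo-o-oo-o-oo-ooo-o-o

step 1: --oo--ooo-oo---o-o-o
step 2: -ooo-oo-o-oo--oo-o-o
step 3: oo-o-oo-o-oo-ooo-o-o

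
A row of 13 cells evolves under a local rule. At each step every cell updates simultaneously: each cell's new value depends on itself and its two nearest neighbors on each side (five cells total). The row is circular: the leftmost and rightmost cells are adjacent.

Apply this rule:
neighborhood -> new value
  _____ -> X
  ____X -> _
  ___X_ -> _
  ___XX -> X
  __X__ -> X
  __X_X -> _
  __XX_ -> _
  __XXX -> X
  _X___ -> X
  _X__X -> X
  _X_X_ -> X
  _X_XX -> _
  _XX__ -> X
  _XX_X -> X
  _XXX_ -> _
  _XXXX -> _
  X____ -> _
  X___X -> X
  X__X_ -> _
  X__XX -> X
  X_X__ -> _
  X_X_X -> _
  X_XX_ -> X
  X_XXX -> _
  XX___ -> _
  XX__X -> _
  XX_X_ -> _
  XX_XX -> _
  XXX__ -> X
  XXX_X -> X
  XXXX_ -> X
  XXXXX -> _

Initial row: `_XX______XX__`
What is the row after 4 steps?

X_X__XX_X_X_X
X__XX_X__X__X
X_X_X__X_XXX_
_X_X_X_____X_

_X_X_X_____X_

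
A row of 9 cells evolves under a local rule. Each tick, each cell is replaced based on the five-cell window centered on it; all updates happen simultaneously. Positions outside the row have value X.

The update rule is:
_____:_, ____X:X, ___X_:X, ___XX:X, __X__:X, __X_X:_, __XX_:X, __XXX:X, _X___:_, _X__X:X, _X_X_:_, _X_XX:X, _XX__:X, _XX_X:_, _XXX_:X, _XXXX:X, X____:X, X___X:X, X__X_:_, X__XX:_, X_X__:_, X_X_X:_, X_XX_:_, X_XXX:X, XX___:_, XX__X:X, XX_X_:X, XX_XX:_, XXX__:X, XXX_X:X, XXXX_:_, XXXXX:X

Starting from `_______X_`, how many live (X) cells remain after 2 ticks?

tick 1: _X___XX_X
tick 2: X__XXX__X
count of X: 5

5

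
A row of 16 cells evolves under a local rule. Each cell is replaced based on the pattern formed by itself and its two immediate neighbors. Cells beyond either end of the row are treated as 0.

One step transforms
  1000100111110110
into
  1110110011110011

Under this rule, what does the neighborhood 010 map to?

1

At position 0 the neighborhood is 010; the next row has 1 there.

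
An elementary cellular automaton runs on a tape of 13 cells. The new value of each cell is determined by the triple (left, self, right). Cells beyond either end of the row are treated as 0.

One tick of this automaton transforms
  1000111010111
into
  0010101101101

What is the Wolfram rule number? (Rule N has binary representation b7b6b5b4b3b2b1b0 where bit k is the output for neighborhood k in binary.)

position 5: 111 → 0  (bit 7 = 0)
position 6: 110 → 1  (bit 6 = 1)
position 7: 101 → 1  (bit 5 = 1)
position 1: 100 → 0  (bit 4 = 0)
position 4: 011 → 1  (bit 3 = 1)
position 0: 010 → 0  (bit 2 = 0)
position 3: 001 → 0  (bit 1 = 0)
position 2: 000 → 1  (bit 0 = 1)
bits b7..b0 = 01101001 = 105

105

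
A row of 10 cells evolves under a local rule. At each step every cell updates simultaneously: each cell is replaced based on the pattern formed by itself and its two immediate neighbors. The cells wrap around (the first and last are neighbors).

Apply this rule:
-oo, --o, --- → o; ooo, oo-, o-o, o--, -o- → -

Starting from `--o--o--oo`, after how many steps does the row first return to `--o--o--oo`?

-o--o--oo-
o--o--oo--
--o--oo--o
-o--oo--o-
o--oo--o--
--oo--o--o
-oo--o--o-
oo--o--o--
o--o--o--o
--o--o--oo

10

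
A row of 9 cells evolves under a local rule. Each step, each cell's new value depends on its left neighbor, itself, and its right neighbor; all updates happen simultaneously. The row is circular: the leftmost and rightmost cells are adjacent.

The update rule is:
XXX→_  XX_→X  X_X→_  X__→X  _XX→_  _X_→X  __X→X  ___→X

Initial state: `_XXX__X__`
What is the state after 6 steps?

step 1: X__XXXXXX
step 2: XXX______
step 3: __XXXXXXX
step 4: XX______X
step 5: _XXXXXXX_
step 6: X______XX

X______XX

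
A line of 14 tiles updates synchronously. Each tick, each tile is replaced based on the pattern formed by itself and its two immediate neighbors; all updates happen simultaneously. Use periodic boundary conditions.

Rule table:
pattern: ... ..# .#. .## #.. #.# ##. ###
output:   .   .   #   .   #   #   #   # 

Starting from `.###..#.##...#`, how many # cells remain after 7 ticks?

tick 1: #.###.##.##..#
tick 2: ##.###.##.##..
tick 3: .##.###.##.##.
tick 4: ..##.###.##.##
tick 5: #..##.###.##.#
tick 6: ##..##.###.##.
tick 7: .##..##.###.##
count of #: 9

9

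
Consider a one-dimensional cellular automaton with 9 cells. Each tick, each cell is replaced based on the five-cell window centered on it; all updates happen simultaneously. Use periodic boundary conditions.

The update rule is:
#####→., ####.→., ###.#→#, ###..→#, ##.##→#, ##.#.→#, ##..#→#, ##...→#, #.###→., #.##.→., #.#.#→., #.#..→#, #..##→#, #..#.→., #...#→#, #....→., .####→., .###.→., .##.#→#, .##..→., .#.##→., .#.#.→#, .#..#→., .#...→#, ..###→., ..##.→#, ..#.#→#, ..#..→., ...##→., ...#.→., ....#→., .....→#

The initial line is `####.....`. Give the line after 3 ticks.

tick 1: ...##.#..
tick 2: #..#####.
tick 3: #.#....##

#.#....##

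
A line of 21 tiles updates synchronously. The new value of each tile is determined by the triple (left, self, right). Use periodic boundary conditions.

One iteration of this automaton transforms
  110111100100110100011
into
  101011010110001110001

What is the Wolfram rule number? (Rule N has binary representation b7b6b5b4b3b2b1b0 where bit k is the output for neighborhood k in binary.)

180

position 0: 111 → 1  (bit 7 = 1)
position 1: 110 → 0  (bit 6 = 0)
position 2: 101 → 1  (bit 5 = 1)
position 7: 100 → 1  (bit 4 = 1)
position 3: 011 → 0  (bit 3 = 0)
position 9: 010 → 1  (bit 2 = 1)
position 8: 001 → 0  (bit 1 = 0)
position 17: 000 → 0  (bit 0 = 0)
bits b7..b0 = 10110100 = 180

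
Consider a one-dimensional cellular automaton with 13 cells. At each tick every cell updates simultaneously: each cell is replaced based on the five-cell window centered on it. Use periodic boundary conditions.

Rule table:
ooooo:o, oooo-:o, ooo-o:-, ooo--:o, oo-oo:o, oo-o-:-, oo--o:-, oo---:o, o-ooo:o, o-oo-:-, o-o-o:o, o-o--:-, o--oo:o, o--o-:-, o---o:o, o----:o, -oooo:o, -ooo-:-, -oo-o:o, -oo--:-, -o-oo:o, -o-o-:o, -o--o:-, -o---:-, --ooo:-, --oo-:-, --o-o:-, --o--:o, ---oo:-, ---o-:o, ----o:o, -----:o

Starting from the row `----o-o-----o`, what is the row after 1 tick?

-ooo-o--ooooo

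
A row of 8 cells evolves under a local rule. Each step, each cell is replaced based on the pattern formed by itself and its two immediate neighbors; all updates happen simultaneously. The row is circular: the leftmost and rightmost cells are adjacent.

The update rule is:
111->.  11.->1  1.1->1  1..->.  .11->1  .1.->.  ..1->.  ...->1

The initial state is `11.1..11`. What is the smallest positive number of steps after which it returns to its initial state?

step 1: .11...1.
step 2: .11.1...
step 3: .111..11
step 4: 11.1..11

4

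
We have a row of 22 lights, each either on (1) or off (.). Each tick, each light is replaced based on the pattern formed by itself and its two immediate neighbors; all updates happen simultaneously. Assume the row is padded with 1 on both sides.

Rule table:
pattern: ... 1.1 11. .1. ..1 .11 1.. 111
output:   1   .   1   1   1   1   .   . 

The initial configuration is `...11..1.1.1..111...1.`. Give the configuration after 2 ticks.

.1111.11.1.1.11.1.111.
.1..1.11.1.1.11.1.1.1.

.1..1.11.1.1.11.1.1.1.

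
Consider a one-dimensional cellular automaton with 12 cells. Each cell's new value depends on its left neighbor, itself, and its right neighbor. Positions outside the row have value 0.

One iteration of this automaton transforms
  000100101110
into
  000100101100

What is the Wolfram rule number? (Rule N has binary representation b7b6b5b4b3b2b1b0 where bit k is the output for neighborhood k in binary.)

position 9: 111 → 1  (bit 7 = 1)
position 10: 110 → 0  (bit 6 = 0)
position 7: 101 → 0  (bit 5 = 0)
position 4: 100 → 0  (bit 4 = 0)
position 8: 011 → 1  (bit 3 = 1)
position 3: 010 → 1  (bit 2 = 1)
position 2: 001 → 0  (bit 1 = 0)
position 0: 000 → 0  (bit 0 = 0)
bits b7..b0 = 10001100 = 140

140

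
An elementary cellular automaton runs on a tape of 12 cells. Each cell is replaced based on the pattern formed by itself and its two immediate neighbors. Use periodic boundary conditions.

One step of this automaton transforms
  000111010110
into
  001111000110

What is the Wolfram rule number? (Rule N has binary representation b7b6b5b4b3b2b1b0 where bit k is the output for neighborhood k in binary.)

position 4: 111 → 1  (bit 7 = 1)
position 5: 110 → 1  (bit 6 = 1)
position 6: 101 → 0  (bit 5 = 0)
position 11: 100 → 0  (bit 4 = 0)
position 3: 011 → 1  (bit 3 = 1)
position 7: 010 → 0  (bit 2 = 0)
position 2: 001 → 1  (bit 1 = 1)
position 0: 000 → 0  (bit 0 = 0)
bits b7..b0 = 11001010 = 202

202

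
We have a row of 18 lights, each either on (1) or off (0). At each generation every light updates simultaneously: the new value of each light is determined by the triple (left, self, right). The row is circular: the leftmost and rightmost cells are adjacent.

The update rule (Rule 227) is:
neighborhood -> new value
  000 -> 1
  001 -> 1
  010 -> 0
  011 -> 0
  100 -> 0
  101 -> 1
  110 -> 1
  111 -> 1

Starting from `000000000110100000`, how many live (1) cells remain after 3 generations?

111111111011001111
111111111101010111
111111111110101011
count of 1: 15

15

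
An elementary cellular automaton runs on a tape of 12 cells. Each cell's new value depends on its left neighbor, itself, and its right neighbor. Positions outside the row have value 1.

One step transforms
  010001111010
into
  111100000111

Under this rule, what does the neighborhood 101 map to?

1

At position 0 the neighborhood is 101; the next row has 1 there.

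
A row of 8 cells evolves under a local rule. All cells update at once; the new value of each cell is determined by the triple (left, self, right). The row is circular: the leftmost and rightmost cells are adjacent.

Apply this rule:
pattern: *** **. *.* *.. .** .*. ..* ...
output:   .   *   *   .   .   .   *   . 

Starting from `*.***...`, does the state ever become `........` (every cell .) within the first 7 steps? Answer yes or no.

no

.*..*..*
*..*..*.
..*..*.*
.*..*.*.
*..*.*..
..*.*..*
.*.*..*.
step 7 is .*.*..*., still not uniform .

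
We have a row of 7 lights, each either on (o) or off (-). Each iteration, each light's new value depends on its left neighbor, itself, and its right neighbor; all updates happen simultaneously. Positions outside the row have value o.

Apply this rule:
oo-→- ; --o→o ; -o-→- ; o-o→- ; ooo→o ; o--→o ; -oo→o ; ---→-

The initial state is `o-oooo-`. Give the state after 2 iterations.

oooo-oo

--ooo--
oooo-oo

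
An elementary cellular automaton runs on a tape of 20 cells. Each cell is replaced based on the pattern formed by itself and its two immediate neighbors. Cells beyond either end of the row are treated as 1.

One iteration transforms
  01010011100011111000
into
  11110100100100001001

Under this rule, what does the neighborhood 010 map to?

At position 1 the neighborhood is 010; the next row has 1 there.

1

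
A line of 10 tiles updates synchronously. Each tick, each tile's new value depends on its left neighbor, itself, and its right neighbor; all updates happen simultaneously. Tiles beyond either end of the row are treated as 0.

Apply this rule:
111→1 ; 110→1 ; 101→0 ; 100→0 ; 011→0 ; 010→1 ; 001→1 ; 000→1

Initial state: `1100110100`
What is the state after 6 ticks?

0101010101
1101010101
0101010101  (repeats tick 1; period 2)
tick 6: 1101010101

1101010101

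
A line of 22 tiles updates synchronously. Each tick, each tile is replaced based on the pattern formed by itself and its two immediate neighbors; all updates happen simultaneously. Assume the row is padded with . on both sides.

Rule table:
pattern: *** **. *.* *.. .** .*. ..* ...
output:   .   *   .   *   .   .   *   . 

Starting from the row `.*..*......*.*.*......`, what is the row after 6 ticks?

.......*..**...*...*.*

*.**.*....*.....*.....
...*..*..*.*...*.*....
..*.**.**...*.*...*...
.*...*..**.*...*.*.*..
*.*.*.**.*..*.*.....*.
.......*..**...*...*.*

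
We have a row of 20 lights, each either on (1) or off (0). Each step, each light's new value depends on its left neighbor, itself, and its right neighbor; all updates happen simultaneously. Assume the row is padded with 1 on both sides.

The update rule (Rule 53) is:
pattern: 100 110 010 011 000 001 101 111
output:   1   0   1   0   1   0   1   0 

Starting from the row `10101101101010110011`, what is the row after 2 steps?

10001011000000101110

step 1: 01110010011111001000
step 2: 10001011000000101110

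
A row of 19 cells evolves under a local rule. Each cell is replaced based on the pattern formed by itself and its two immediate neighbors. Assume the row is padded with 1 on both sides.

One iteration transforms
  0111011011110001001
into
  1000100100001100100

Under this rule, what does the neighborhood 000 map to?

1

At position 13 the neighborhood is 000; the next row has 1 there.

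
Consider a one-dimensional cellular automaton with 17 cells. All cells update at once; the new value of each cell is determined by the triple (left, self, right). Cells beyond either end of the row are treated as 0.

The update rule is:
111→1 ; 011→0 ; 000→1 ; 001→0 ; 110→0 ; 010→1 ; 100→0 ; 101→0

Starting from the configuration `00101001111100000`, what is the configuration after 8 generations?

10101000111001111
10101010010000110
10101010010110000
10101010010000111
10101010010110010
10101010010000010
10101010010111010
10101010010010010

10101010010010010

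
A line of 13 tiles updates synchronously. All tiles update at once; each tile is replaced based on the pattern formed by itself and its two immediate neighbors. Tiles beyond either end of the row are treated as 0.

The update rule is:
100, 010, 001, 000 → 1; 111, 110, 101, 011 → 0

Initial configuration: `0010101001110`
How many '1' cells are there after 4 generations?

generation 1: 1110101110001
generation 2: 0000100001111
generation 3: 1111111110000
generation 4: 0000000001111
count of 1: 4

4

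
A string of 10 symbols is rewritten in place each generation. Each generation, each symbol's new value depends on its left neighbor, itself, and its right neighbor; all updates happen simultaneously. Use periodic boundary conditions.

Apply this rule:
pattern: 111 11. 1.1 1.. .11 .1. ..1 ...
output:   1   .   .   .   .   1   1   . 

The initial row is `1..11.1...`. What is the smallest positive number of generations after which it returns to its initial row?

5

1.1...1..1
..1..11.1.
.11.1...1.
1...1..11.
1..11.1...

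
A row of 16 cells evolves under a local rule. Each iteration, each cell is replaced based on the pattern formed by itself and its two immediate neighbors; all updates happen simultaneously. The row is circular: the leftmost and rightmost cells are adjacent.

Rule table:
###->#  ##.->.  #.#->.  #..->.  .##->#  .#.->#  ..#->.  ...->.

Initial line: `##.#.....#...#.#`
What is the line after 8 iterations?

iteration 1: #..#.....#...#.#
iteration 2: ...#.....#...#.#
iteration 3: ...#.....#...#.#  (fixed point — unchanged through iteration 8)

...#.....#...#.#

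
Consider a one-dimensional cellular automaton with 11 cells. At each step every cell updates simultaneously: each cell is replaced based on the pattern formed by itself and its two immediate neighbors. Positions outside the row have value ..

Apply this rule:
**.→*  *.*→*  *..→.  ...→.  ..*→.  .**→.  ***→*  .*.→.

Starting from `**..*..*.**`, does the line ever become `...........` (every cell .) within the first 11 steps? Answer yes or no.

step 1: .*......*.*
step 2: .........*.
step 3: ...........
all cells are . at step 3

yes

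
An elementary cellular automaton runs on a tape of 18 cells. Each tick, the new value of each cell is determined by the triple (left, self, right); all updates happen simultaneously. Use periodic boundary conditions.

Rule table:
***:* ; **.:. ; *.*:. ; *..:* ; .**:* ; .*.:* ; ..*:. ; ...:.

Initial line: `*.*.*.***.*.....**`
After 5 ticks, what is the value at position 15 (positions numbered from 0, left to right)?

..*.*.**..**....**
*.*.*.*.*.*.*...*.
*.*.*.*.*.*.**..*.
*.*.*.*.*.*.*.*.*.
*.*.*.*.*.*.*.*.*.
position 15 holds .

.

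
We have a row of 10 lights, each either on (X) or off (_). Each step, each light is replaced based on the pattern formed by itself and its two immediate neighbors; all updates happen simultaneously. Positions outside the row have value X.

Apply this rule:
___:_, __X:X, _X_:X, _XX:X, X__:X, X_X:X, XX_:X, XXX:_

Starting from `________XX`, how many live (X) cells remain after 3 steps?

X______XX_
XX____XXXX
_XX__XX___
count of X: 4

4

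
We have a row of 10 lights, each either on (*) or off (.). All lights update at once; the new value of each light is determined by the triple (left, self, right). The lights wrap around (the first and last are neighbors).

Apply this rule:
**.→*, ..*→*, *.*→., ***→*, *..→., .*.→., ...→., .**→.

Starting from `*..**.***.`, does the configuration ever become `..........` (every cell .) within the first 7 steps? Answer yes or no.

no

step 1: ..*.*..**.
step 2: .*....*.*.
step 3: *....*....
step 4: ....*....*
step 5: ...*....*.
step 6: ..*....*..
step 7: .*....*...
step 7 is .*....*..., still not uniform .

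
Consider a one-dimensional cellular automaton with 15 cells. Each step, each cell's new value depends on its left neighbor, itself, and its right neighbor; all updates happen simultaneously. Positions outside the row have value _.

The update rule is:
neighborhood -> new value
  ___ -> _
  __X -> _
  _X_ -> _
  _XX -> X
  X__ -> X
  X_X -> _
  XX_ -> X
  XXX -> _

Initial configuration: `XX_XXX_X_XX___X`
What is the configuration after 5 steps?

XX_X_X___XXX___
XX____X__X_XX__
XXX____X___XXX_
X_XX____X__X_XX
__XXX____X___XX

__XXX____X___XX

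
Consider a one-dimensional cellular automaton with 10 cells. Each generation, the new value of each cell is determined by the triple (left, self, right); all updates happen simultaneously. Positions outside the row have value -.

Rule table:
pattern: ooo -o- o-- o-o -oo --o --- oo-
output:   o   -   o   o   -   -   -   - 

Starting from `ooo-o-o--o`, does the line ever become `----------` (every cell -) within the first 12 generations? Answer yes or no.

yes

generation 1: -o-o-o-o--
generation 2: --o-o-o-o-
generation 3: ---o-o-o-o
generation 4: ----o-o-o-
generation 5: -----o-o-o
generation 6: ------o-o-
generation 7: -------o-o
generation 8: --------o-
generation 9: ---------o
generation 10: ----------
all cells are - at generation 10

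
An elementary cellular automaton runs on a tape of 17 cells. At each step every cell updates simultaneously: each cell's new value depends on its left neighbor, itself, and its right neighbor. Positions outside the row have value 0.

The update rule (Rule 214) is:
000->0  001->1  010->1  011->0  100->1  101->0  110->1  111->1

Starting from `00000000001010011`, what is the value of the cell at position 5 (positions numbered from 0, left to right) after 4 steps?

00000000011011101
00000000101001101
00000001101110101
00000010100110101
position 5 holds 0

0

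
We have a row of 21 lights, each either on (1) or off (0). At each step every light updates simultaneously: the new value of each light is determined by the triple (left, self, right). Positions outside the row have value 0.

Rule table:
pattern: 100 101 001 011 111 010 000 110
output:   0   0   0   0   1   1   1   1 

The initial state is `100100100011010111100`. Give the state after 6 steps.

100100101001010100101

step 1: 100100101001010011101
step 2: 100100101001010001101
step 3: 100100101001010100101
step 4: 100100101001010100101  (fixed point — unchanged through step 6)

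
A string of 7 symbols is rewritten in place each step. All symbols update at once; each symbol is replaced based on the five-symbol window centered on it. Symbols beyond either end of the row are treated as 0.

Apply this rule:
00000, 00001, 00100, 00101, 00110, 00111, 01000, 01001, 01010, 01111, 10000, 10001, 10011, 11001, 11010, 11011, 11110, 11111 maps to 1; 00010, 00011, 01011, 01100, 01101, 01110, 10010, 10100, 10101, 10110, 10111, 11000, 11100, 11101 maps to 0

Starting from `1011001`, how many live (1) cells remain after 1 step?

1000101
count of 1: 3

3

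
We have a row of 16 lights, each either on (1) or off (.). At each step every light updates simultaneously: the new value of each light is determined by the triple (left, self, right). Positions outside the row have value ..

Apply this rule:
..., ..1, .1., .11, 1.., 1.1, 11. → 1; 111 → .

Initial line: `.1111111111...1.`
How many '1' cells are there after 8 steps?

11........111111
11111111111....1
1.........111111
11111111111....1  (repeats step 2; period 2)
step 8: 11111111111....1
count of 1: 12

12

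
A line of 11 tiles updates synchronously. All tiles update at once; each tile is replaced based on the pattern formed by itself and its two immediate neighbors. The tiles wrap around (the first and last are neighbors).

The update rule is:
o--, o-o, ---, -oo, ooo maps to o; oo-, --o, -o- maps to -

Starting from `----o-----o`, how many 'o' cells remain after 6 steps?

7

ooo--oooo--
oo-o-ooo-o-
o-o-ooo-o-o
-o-ooo-o-oo
o-ooo-o-oo-
-ooo-o-oo-o
count of o: 7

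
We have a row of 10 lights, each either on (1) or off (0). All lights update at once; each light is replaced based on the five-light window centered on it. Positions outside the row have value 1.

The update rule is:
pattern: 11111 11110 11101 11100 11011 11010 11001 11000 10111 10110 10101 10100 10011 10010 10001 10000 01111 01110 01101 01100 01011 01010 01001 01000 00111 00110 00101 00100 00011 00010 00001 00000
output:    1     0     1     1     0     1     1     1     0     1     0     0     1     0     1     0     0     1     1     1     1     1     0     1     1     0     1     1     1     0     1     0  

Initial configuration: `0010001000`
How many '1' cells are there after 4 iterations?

iteration 1: 1011101111
iteration 2: 1001100011
iteration 3: 1110111110
iteration 4: 1010001010
count of 1: 4

4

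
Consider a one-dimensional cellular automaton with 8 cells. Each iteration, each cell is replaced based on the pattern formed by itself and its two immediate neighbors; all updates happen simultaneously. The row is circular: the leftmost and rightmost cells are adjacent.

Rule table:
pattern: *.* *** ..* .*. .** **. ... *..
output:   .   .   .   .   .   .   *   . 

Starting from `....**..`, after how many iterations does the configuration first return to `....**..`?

***....*
....**..

2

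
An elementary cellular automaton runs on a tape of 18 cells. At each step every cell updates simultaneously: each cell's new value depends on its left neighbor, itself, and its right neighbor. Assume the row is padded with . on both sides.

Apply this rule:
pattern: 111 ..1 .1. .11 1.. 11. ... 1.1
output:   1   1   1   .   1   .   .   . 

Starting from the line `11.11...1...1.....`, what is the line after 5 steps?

.....1.111.111....
....11..1...1.1...
...1..1111.11.11..
..1111.11.......1.
.1.11....1.....111

.1.11....1.....111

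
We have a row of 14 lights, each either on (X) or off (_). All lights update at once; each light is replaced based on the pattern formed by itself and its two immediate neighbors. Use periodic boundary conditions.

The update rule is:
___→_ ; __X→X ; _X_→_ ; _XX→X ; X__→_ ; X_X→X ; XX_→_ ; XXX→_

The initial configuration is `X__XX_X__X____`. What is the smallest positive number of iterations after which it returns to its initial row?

__XX_X__X____X
_XX_X__X____X_
XX_X__X____X__
X_X__X____X__X
_X__X____X__XX
X__X____X__XX_
__X____X__XX_X
_X____X__XX_X_
X____X__XX_X__
____X__XX_X__X
___X__XX_X__X_
__X__XX_X__X__
_X__XX_X__X___
X__XX_X__X____

14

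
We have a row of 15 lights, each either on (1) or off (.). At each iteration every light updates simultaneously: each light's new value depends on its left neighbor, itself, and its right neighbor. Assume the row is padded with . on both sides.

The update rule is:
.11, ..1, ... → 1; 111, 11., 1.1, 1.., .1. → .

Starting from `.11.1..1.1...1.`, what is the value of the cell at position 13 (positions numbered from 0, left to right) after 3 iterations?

11....1....11..
1..111..1111..1
..11...11....1.
position 13 holds 1

1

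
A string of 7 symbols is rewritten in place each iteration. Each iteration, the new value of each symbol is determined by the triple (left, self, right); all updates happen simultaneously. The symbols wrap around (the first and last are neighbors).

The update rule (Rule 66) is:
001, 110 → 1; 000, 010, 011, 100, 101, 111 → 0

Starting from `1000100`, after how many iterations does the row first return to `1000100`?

7

0001001
0010010
0100100
1001000
0010001
0100010
1000100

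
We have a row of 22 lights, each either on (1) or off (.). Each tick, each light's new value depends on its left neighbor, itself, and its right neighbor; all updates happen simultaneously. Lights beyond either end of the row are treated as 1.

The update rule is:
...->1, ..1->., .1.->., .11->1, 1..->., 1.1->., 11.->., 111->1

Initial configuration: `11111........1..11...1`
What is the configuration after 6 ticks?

1111..111111....1..1.1
111...11111..11......1
11..1.1111...1..1111.1
1.....111..1....111..1
..111.11.....11.11...1
..11..1..111.1..1..1.1

..11..1..111.1..1..1.1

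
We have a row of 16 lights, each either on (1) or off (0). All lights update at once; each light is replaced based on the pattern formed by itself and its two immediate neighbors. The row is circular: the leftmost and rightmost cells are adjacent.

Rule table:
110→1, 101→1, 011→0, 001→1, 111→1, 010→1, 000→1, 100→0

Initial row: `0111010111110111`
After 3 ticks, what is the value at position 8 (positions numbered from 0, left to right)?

1

1011111011111011
1101111101111101
1110111110111110
position 8 holds 1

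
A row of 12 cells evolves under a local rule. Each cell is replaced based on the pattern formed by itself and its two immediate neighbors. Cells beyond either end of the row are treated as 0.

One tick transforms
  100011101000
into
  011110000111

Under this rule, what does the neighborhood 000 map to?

At position 2 the neighborhood is 000; the next row has 1 there.

1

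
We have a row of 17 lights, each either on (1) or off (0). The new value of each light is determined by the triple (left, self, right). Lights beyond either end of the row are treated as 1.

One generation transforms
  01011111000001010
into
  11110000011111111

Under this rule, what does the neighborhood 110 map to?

At position 7 the neighborhood is 110; the next row has 0 there.

0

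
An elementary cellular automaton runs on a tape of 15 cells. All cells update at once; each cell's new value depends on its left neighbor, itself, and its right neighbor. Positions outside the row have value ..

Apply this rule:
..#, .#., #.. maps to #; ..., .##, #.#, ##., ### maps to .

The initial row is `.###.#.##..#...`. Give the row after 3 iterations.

#....#...####..
##..###.#....#.
..##....##..###

..##....##..###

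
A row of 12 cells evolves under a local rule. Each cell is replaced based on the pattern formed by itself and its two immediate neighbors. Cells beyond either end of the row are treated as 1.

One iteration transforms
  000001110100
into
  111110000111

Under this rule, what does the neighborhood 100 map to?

At position 0 the neighborhood is 100; the next row has 1 there.

1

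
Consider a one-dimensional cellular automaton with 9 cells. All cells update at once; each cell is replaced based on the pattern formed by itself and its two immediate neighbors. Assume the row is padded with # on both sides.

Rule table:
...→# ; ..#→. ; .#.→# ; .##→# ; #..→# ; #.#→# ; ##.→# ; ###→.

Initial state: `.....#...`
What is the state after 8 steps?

####.###.
...###.##
##.#.###.
.#####.##
##...###.
.###.#.##
##.#####.
.###...##

.###...##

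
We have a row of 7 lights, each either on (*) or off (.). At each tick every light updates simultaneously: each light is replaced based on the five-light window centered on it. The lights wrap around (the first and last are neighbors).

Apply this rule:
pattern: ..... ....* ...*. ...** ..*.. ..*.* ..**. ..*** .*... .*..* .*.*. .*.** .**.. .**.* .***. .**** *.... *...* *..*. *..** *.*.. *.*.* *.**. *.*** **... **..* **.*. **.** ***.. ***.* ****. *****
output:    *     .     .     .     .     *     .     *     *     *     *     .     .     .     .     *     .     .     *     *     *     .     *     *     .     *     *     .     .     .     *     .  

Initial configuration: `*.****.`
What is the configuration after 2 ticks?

tick 1: ..***.*
tick 2: ***..**

***..**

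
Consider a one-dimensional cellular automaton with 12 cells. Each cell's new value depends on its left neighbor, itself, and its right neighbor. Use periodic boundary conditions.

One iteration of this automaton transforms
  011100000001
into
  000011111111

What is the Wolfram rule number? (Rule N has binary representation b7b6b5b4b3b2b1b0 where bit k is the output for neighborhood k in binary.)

23

position 2: 111 → 0  (bit 7 = 0)
position 3: 110 → 0  (bit 6 = 0)
position 0: 101 → 0  (bit 5 = 0)
position 4: 100 → 1  (bit 4 = 1)
position 1: 011 → 0  (bit 3 = 0)
position 11: 010 → 1  (bit 2 = 1)
position 10: 001 → 1  (bit 1 = 1)
position 5: 000 → 1  (bit 0 = 1)
bits b7..b0 = 00010111 = 23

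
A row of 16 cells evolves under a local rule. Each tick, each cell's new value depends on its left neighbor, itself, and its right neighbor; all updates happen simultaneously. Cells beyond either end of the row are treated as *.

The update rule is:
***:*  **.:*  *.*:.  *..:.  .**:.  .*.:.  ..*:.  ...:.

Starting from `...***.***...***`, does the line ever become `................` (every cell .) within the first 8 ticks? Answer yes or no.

yes

....**..**....**
.....*...*.....*
................
all cells are . at tick 3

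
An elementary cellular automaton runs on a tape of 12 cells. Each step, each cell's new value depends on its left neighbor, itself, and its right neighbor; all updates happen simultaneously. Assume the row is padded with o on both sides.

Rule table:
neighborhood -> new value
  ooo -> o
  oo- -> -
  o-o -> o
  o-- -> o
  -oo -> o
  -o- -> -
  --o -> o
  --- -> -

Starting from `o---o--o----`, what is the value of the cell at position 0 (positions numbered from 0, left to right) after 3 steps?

-

step 1: -o-o-oo-o--o
step 2: o-o-oo-o-ooo
step 3: -o-oo-o-oooo
position 0 holds -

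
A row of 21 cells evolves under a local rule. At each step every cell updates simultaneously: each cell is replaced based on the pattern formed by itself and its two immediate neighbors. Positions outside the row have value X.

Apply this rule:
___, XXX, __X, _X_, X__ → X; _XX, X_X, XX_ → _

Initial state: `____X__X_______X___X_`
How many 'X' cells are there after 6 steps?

16

XXXXXXXXXXXXXXXXXXXX_
XXXXXXXXXXXXXXXXXXX__
XXXXXXXXXXXXXXXXXX_XX
XXXXXXXXXXXXXXXXX___X
XXXXXXXXXXXXXXXX_XXX_
XXXXXXXXXXXXXXX___X__
count of X: 16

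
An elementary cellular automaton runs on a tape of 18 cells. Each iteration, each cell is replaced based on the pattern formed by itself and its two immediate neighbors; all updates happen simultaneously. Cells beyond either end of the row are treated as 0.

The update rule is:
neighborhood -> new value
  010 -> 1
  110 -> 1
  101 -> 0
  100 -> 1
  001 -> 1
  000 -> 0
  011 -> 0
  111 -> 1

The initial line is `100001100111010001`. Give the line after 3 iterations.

101111101111111111

110010111011011011
011110011001001001
101111101111111111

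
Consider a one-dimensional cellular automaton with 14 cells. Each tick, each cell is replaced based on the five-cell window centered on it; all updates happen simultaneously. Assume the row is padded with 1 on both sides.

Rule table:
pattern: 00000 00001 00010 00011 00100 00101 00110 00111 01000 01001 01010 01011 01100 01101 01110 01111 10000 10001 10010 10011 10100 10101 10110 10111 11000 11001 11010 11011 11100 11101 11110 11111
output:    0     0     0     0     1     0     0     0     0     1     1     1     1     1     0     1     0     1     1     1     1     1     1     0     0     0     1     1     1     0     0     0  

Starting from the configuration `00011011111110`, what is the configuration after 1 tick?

01001101000001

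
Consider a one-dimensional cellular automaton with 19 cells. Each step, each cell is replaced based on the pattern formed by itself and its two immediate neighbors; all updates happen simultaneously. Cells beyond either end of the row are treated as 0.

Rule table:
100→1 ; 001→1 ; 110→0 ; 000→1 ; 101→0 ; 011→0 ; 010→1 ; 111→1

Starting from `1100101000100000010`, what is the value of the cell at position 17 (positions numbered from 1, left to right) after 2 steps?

0011101111111111111
1101000111111111110
position 17 holds 1

1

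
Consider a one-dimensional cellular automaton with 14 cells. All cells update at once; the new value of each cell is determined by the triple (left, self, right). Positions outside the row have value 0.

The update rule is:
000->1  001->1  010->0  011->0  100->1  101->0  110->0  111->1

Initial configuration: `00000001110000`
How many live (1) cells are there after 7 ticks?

tick 1: 11111110101111
tick 2: 01111100000110
tick 3: 10111011111001
tick 4: 00010001110110
tick 5: 11101110100001
tick 6: 01000100011110
tick 7: 10111011101101
count of 1: 10

10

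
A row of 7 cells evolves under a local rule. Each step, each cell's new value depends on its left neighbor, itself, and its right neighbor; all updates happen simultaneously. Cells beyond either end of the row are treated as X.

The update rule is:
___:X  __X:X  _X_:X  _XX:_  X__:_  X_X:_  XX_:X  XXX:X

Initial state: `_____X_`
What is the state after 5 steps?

_X_X_X_

step 1: _XXXXX_
step 2: __XXXX_
step 3: _X_XXX_
step 4: _X__XX_
step 5: _X_X_X_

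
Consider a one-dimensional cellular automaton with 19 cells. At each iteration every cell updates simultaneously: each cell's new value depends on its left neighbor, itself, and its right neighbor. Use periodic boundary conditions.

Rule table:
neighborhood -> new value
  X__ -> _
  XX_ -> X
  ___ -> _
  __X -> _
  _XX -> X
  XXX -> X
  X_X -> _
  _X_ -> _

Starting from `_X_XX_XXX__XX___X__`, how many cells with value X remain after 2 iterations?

7

___XX_XXX__XX______
___XX_XXX__XX______
count of X: 7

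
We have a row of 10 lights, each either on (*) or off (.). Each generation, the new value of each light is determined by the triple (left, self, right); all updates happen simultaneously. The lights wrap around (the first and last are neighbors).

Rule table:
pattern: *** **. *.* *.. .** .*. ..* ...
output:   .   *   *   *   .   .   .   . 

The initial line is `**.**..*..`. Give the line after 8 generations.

.**.**..*.
..**.**..*
*..**.**..
.*..**.**.
..*..**.**
*..*..**.*
**..*..**.
.**..*..**

.**..*..**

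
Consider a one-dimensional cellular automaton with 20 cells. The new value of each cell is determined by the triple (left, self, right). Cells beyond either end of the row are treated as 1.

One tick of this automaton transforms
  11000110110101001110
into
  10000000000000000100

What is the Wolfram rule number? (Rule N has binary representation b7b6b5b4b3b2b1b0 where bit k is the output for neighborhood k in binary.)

128

position 0: 111 → 1  (bit 7 = 1)
position 1: 110 → 0  (bit 6 = 0)
position 7: 101 → 0  (bit 5 = 0)
position 2: 100 → 0  (bit 4 = 0)
position 5: 011 → 0  (bit 3 = 0)
position 11: 010 → 0  (bit 2 = 0)
position 4: 001 → 0  (bit 1 = 0)
position 3: 000 → 0  (bit 0 = 0)
bits b7..b0 = 10000000 = 128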